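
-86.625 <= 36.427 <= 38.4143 True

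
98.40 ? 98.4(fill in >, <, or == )==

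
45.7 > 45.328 True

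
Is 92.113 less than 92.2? Yes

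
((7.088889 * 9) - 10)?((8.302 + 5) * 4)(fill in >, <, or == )>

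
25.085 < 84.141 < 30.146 False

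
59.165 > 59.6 False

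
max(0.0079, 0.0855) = 0.0855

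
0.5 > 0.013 True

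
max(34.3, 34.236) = 34.3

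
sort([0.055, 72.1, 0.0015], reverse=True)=[72.1, 0.055, 0.0015]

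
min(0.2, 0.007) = 0.007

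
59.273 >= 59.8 False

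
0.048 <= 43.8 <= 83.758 True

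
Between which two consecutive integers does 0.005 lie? 0 and 1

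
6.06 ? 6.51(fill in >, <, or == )<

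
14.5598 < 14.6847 True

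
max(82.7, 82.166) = 82.7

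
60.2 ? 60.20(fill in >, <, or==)==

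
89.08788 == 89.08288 False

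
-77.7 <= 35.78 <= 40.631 True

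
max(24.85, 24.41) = 24.85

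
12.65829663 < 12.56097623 False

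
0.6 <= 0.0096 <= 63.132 False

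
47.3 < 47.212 False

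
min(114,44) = 44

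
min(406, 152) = 152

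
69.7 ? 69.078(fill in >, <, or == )>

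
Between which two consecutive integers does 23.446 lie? 23 and 24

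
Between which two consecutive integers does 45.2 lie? 45 and 46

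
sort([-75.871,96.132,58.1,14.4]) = [-75.871,14.4,58.1,96.132]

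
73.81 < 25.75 False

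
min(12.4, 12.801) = 12.4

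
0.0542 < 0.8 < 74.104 True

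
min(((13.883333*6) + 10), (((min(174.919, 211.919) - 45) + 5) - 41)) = 93.299998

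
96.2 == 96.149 False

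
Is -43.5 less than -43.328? Yes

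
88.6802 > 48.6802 True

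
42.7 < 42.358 False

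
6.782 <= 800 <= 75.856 False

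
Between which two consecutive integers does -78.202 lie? -79 and -78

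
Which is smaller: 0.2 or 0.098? 0.098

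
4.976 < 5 True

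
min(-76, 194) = -76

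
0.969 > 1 False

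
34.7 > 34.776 False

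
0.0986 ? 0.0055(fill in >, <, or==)>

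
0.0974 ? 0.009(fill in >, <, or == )>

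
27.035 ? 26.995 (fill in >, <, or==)>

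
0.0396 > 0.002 True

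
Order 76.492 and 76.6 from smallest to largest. 76.492,76.6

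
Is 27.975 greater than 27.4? Yes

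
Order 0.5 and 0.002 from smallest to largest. 0.002, 0.5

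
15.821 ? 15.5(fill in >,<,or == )>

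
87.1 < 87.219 True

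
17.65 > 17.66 False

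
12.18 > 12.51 False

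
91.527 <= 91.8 True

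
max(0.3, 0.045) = 0.3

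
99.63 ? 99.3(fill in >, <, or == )>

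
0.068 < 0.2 True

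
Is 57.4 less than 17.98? No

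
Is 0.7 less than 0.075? No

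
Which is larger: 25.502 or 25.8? 25.8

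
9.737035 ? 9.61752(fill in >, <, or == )>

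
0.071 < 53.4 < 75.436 True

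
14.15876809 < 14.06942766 False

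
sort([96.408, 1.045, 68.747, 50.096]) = [1.045, 50.096, 68.747, 96.408]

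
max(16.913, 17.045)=17.045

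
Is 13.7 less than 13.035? No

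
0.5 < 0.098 False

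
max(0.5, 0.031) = 0.5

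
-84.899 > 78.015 False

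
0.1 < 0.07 False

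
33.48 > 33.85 False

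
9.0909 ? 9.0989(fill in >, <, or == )<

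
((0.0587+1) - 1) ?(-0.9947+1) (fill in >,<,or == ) >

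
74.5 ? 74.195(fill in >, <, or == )>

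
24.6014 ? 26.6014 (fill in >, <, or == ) <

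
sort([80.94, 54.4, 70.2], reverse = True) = [80.94, 70.2, 54.4]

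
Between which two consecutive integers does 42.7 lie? 42 and 43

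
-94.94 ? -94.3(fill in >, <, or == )<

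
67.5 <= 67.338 False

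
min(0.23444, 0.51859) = 0.23444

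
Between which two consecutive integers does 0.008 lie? 0 and 1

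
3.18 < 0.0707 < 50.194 False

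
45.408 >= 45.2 True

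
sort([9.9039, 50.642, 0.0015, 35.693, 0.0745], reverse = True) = [50.642, 35.693, 9.9039, 0.0745, 0.0015]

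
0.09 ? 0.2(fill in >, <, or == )<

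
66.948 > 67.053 False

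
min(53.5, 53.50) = 53.5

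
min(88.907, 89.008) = 88.907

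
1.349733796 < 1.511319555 True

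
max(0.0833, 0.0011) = 0.0833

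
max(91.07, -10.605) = 91.07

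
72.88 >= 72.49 True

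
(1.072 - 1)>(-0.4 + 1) False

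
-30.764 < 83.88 True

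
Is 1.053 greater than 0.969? Yes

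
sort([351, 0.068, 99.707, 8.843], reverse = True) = [351, 99.707, 8.843, 0.068]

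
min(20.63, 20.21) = 20.21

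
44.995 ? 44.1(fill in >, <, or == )>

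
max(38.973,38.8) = 38.973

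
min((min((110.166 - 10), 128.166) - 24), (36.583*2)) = 73.166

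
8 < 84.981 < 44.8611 False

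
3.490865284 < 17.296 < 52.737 True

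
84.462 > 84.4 True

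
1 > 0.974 True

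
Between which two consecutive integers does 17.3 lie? 17 and 18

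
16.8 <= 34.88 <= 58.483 True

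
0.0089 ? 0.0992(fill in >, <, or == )<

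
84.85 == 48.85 False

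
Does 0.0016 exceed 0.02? No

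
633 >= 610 True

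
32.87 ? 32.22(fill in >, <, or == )>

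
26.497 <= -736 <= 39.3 False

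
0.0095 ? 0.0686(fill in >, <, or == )<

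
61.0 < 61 False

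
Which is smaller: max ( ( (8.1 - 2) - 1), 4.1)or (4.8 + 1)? max ( ( (8.1 - 2) - 1), 4.1)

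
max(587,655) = 655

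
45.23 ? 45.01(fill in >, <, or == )>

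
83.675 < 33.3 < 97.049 False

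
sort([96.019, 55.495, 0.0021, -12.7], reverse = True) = [96.019, 55.495, 0.0021, -12.7]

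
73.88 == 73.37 False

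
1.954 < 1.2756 False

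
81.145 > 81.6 False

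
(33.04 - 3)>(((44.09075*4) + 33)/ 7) True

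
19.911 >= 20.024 False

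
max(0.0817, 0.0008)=0.0817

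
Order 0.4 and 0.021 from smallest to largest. 0.021, 0.4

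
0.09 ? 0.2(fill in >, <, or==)<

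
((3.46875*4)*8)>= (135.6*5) False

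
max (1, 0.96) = 1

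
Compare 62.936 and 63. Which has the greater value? 63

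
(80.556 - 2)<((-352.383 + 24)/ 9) False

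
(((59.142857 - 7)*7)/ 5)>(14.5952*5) True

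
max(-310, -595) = -310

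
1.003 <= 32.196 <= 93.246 True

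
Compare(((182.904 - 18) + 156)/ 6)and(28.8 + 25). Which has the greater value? (28.8 + 25)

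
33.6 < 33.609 True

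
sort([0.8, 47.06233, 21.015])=[0.8, 21.015, 47.06233]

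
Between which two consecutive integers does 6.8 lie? 6 and 7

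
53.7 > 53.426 True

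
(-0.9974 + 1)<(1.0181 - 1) True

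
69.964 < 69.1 False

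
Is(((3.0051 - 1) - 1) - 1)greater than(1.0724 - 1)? No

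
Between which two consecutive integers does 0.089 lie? 0 and 1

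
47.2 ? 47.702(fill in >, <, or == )<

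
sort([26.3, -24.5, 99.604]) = [-24.5, 26.3, 99.604]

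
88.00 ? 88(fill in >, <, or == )==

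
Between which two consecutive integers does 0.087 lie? 0 and 1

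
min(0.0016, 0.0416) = 0.0016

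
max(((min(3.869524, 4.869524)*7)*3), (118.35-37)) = 81.35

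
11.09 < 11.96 True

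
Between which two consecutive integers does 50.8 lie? 50 and 51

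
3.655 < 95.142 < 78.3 False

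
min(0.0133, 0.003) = 0.003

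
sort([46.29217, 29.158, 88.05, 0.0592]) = [0.0592, 29.158, 46.29217, 88.05]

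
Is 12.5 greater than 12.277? Yes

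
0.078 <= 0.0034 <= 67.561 False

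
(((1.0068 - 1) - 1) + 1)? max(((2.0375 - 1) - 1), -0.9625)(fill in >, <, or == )<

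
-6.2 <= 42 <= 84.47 True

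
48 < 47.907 False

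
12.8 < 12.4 False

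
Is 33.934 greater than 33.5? Yes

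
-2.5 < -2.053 True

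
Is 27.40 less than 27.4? No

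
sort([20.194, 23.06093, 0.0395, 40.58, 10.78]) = [0.0395, 10.78, 20.194, 23.06093, 40.58]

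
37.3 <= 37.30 True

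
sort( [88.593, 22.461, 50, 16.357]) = [16.357, 22.461, 50, 88.593]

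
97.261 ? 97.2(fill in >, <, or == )>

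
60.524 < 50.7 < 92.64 False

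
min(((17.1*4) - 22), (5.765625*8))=46.125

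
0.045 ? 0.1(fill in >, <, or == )<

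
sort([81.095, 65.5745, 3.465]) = [3.465, 65.5745, 81.095]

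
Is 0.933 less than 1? Yes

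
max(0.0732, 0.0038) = 0.0732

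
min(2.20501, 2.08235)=2.08235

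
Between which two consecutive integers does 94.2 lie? 94 and 95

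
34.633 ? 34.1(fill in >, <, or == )>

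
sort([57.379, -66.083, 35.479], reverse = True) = [57.379, 35.479, -66.083]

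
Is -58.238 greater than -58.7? Yes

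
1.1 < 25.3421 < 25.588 True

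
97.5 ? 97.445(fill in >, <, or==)>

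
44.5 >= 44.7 False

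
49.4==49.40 True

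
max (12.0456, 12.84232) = 12.84232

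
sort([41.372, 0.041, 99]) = [0.041, 41.372, 99]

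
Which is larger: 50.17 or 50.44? 50.44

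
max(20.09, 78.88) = 78.88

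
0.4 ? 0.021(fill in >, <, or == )>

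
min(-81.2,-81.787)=-81.787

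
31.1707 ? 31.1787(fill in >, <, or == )<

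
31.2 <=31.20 True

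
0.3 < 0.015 False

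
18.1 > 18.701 False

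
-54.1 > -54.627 True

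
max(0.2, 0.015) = 0.2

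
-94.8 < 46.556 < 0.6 False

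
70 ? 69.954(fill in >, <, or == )>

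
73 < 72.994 False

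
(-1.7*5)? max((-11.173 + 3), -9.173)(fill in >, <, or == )<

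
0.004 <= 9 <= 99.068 True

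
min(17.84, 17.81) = 17.81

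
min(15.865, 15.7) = 15.7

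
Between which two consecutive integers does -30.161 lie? -31 and -30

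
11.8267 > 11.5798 True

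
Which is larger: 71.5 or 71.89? 71.89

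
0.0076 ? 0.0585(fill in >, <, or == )<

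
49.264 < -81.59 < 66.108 False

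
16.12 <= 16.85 True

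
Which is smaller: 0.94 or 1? 0.94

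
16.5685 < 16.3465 False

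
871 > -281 True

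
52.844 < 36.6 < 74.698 False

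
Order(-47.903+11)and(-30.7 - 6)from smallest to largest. (-47.903+11), (-30.7 - 6)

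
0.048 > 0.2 False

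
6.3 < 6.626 True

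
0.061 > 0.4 False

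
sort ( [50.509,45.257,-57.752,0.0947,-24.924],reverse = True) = [50.509,45.257,0.0947,-24.924,-57.752]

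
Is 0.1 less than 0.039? No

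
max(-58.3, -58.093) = -58.093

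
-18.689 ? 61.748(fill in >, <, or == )<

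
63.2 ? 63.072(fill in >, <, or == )>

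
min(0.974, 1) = 0.974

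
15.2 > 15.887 False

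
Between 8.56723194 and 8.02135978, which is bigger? 8.56723194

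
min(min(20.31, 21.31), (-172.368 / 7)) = -24.624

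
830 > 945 False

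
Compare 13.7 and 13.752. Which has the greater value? 13.752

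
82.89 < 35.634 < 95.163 False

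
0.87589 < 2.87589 True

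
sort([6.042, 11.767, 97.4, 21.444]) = [6.042, 11.767, 21.444, 97.4]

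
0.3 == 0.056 False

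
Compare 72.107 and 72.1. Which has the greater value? 72.107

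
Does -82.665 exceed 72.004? No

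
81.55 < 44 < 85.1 False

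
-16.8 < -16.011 True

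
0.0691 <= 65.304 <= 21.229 False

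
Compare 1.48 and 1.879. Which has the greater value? 1.879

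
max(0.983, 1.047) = 1.047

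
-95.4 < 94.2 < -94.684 False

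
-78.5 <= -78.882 False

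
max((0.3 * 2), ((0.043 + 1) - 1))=0.6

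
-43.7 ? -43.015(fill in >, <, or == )<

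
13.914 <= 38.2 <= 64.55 True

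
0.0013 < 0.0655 True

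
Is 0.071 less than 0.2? Yes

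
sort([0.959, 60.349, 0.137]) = [0.137, 0.959, 60.349]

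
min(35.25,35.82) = 35.25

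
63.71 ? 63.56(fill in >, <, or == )>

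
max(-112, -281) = -112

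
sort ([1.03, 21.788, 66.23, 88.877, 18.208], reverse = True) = [88.877, 66.23, 21.788, 18.208, 1.03]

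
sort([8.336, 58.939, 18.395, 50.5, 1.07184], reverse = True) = [58.939, 50.5, 18.395, 8.336, 1.07184]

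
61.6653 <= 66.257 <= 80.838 True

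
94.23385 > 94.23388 False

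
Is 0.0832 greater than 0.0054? Yes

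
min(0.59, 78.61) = 0.59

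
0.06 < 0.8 True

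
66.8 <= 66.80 True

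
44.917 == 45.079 False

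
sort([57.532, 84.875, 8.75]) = [8.75, 57.532, 84.875]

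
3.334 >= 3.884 False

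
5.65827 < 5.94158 True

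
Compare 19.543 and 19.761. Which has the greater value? 19.761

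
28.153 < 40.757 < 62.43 True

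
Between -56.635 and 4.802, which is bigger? 4.802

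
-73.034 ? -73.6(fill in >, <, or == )>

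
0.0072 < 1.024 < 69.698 True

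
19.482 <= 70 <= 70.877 True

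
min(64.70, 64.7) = 64.70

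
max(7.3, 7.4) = 7.4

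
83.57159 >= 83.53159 True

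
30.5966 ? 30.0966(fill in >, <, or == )>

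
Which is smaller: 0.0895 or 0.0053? 0.0053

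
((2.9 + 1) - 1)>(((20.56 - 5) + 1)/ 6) True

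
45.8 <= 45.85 True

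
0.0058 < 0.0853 True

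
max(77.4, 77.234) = 77.4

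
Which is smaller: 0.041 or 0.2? 0.041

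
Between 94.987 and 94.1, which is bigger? 94.987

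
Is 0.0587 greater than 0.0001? Yes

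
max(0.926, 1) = 1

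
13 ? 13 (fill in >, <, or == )==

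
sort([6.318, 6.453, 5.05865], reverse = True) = [6.453, 6.318, 5.05865]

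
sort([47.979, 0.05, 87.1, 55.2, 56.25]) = [0.05, 47.979, 55.2, 56.25, 87.1]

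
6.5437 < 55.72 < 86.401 True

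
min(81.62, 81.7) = 81.62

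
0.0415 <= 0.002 False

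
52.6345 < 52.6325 False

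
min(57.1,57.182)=57.1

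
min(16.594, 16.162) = 16.162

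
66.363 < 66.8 True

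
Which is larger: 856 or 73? 856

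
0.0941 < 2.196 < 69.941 True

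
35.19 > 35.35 False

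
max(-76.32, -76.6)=-76.32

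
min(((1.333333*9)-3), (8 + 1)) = 8.999997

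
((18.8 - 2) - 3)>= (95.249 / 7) True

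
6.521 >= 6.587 False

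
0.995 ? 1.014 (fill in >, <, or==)<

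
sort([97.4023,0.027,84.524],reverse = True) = [97.4023,84.524,0.027]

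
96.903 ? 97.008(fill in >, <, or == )<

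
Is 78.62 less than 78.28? No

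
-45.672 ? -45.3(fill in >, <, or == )<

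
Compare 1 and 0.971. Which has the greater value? 1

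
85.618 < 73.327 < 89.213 False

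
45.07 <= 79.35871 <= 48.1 False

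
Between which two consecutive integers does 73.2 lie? 73 and 74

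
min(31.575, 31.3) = 31.3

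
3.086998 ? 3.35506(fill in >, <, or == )<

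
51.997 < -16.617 False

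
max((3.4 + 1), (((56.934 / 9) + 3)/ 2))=4.663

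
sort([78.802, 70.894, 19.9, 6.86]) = [6.86, 19.9, 70.894, 78.802]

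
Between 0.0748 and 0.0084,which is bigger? 0.0748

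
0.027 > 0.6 False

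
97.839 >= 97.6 True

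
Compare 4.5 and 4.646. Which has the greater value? 4.646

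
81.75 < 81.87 True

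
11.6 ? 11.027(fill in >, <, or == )>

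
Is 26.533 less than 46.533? Yes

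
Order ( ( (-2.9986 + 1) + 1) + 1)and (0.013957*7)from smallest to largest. ( ( (-2.9986 + 1) + 1) + 1), (0.013957*7)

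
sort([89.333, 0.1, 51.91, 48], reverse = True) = [89.333, 51.91, 48, 0.1]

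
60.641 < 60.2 False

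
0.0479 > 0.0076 True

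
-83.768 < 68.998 True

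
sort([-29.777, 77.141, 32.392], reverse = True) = [77.141, 32.392, -29.777]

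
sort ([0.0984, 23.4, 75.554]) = [0.0984, 23.4, 75.554]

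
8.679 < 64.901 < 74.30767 True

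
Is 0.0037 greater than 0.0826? No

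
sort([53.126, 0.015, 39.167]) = [0.015, 39.167, 53.126]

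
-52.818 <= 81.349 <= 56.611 False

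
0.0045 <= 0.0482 True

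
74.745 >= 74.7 True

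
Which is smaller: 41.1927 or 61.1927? 41.1927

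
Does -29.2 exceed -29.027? No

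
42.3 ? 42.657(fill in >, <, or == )<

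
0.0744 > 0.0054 True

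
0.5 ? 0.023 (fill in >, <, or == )>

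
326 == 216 False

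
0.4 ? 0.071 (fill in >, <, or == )>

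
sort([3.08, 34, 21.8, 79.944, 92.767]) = [3.08, 21.8, 34, 79.944, 92.767]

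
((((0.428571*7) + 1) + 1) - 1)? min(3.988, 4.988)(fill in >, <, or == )>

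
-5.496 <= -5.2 True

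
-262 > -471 True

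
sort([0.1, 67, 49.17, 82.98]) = [0.1, 49.17, 67, 82.98]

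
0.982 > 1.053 False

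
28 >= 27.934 True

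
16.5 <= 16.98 True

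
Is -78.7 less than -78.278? Yes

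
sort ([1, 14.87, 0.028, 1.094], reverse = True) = [14.87, 1.094, 1, 0.028]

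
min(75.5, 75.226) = 75.226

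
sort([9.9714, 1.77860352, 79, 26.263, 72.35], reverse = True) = [79, 72.35, 26.263, 9.9714, 1.77860352]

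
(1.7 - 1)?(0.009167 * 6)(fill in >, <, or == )>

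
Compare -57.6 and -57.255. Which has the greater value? -57.255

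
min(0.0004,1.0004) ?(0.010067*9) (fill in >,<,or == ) <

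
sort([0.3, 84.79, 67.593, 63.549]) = [0.3, 63.549, 67.593, 84.79]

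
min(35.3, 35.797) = 35.3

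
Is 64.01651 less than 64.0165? No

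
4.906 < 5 True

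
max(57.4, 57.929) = 57.929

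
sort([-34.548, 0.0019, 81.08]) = [-34.548, 0.0019, 81.08]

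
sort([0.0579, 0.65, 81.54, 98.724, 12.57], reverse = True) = [98.724, 81.54, 12.57, 0.65, 0.0579]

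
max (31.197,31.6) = 31.6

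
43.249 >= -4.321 True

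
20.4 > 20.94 False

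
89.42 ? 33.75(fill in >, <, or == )>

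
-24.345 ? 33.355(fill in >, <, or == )<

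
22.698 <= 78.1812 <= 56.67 False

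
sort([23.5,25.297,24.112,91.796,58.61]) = [23.5,24.112,25.297,58.61,91.796]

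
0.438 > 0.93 False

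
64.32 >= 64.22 True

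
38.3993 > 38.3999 False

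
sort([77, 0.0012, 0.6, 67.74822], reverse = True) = [77, 67.74822, 0.6, 0.0012]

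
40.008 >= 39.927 True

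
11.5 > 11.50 False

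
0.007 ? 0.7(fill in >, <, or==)<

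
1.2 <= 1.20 True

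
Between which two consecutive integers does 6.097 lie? 6 and 7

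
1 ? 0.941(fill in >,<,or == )>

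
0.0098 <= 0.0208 True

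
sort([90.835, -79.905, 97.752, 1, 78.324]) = [-79.905, 1, 78.324, 90.835, 97.752]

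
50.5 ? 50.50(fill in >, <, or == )==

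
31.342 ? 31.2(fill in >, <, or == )>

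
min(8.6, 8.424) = 8.424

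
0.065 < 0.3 True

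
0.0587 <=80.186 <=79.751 False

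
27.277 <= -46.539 False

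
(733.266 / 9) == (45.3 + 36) False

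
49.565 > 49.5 True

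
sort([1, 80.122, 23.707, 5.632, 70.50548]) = [1, 5.632, 23.707, 70.50548, 80.122]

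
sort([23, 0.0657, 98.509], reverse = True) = [98.509, 23, 0.0657]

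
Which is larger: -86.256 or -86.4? -86.256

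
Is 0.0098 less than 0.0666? Yes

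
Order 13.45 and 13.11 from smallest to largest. 13.11, 13.45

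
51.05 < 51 False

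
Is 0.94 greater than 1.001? No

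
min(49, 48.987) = 48.987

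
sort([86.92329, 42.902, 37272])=[42.902, 86.92329, 37272]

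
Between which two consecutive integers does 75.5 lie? 75 and 76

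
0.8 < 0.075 False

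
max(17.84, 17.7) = 17.84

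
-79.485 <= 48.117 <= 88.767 True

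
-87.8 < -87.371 True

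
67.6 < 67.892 True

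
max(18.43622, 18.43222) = 18.43622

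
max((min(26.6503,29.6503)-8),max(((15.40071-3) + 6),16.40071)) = 18.6503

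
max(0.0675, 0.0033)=0.0675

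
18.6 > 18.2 True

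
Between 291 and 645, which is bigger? 645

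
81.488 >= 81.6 False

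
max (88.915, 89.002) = 89.002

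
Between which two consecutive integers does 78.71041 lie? 78 and 79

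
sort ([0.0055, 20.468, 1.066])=[0.0055, 1.066, 20.468]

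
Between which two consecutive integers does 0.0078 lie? 0 and 1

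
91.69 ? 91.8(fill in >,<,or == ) <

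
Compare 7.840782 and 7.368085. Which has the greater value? 7.840782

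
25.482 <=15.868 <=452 False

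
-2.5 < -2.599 False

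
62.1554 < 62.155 False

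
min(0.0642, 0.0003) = 0.0003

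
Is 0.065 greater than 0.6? No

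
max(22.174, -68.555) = 22.174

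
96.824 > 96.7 True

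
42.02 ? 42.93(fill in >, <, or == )<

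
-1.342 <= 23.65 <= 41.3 True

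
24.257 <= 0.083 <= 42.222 False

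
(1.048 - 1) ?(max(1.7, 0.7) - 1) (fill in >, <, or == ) <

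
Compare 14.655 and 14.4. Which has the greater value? 14.655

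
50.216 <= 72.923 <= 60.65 False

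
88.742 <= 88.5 False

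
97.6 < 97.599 False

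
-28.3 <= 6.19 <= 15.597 True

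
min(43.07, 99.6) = 43.07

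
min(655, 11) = 11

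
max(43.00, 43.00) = 43.00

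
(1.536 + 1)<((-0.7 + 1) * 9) True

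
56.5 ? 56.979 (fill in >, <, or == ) <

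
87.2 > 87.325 False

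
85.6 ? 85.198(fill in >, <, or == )>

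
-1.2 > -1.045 False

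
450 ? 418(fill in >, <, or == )>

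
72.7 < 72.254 False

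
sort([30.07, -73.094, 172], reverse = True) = [172, 30.07, -73.094]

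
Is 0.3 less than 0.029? No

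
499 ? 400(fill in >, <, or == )>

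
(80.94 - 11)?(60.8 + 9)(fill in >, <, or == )>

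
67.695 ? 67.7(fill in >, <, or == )<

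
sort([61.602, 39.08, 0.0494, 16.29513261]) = [0.0494, 16.29513261, 39.08, 61.602]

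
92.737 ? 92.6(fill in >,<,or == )>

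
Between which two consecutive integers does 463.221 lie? 463 and 464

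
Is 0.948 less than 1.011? Yes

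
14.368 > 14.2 True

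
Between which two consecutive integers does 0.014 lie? 0 and 1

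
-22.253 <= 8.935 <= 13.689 True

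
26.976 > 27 False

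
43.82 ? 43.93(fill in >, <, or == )<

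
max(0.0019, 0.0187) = 0.0187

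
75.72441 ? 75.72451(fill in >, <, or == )<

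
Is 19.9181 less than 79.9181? Yes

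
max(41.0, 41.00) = 41.00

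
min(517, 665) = 517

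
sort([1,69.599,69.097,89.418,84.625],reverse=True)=[89.418,84.625,69.599,69.097,1]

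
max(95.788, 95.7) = 95.788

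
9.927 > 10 False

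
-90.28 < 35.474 True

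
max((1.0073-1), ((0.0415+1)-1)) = 0.0415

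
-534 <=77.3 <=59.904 False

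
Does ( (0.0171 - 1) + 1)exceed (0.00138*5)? Yes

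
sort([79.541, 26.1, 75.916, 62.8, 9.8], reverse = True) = [79.541, 75.916, 62.8, 26.1, 9.8]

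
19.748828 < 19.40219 False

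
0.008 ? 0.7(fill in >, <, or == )<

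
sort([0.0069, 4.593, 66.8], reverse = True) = [66.8, 4.593, 0.0069]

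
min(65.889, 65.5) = 65.5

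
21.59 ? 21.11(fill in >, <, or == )>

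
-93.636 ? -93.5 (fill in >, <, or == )<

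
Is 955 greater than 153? Yes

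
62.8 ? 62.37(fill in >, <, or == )>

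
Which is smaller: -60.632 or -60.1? -60.632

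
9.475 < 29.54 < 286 True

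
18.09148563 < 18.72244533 True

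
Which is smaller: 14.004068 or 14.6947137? 14.004068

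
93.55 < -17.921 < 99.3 False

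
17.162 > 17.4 False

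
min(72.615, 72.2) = 72.2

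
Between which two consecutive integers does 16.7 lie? 16 and 17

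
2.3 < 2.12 False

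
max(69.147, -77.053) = 69.147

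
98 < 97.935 False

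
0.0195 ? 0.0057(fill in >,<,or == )>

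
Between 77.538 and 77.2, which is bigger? 77.538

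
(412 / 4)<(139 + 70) True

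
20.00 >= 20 True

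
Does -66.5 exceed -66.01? No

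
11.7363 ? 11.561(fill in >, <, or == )>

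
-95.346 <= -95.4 False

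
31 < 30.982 False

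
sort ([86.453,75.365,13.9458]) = [13.9458,75.365,86.453]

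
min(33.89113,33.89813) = 33.89113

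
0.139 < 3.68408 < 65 True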